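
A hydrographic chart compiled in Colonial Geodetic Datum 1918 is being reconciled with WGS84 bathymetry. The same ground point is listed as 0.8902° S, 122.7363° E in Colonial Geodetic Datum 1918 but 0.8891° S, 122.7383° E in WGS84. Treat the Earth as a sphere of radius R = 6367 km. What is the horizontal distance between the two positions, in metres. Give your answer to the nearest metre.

Δφ = -0.8891° − -0.8902° = +0.0011°; Δλ = 122.7383° − 122.7363° = +0.0020°.
1° along a meridian = πR/180 = 111125 m.
ΔN = Δφ × 111125 = 122.2 m; ΔE = Δλ × 111125 × cos(-0.8902°) = +0.0020 × 111125 × 0.999879 = 222.2 m.
Distance = √(ΔE² + ΔN²) = √(222.2² + 122.2²) = 253.6 m.

254 m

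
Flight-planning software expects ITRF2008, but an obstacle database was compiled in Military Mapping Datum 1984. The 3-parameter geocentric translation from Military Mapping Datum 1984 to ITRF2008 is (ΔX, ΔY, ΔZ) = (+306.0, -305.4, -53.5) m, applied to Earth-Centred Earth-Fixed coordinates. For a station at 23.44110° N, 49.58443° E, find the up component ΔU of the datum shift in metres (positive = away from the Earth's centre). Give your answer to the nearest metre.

The local up (radial) axis is (cos φ cos λ, cos φ sin λ, sin φ), giving ΔU = 182.015 − 213.330 − 21.283 = -52.60 m.

ΔU = -53 m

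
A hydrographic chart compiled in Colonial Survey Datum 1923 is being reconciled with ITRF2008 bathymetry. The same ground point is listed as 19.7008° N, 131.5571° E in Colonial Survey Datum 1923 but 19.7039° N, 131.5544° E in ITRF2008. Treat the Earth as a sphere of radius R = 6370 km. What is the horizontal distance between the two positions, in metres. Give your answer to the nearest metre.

Δφ = 19.7039° − 19.7008° = +0.0031°; Δλ = 131.5544° − 131.5571° = -0.0027°.
1° along a meridian = πR/180 = 111177 m.
ΔN = Δφ × 111177 = 344.7 m; ΔE = Δλ × 111177 × cos(19.7008°) = -0.0027 × 111177 × 0.941466 = -282.6 m.
Distance = √(ΔE² + ΔN²) = √((-282.6)² + 344.7²) = 445.7 m.

446 m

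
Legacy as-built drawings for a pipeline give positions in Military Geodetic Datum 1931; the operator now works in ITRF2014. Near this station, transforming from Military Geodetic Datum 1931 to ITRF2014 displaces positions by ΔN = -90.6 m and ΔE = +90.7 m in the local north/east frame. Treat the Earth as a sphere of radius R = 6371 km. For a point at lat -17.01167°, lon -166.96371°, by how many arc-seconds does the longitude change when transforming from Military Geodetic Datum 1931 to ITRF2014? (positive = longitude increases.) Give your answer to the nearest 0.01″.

At latitude -17.01167°, cos φ = 0.956245.
One radian of longitude at latitude φ spans R cos φ, so Δλ = ΔE / (R cos φ) = 90.7 / (6371000 × 0.956245) = 1.4888e-05 rad = 3.071″.

Δλ = 3.07″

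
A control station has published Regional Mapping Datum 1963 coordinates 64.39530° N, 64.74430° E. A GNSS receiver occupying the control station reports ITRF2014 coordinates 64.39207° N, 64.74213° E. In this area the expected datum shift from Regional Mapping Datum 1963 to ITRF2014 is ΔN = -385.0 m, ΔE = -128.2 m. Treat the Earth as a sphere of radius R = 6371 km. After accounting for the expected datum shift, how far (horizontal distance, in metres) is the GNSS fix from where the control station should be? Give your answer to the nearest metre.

Observed coordinate differences: Δφ = -0.00323°, Δλ = -0.00217°.
Converting to metres (1° lat = 111195 m, cos φ = 0.432160): observed ΔN = -359.2 m, observed ΔE = -104.3 m.
Subtracting the expected shift leaves a residual of -359.2 − (-385.0) = 25.8 m north and -104.3 − (-128.2) = 23.9 m east.
Residual distance = √(25.8² + 23.9²) = 35.2 m.

35 m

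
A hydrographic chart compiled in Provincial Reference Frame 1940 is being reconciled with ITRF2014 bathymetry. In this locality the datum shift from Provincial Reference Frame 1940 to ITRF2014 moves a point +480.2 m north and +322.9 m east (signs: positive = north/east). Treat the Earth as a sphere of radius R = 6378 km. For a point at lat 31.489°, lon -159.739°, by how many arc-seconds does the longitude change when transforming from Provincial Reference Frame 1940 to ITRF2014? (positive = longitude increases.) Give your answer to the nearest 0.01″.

At latitude 31.489°, cos φ = 0.852740.
One radian of longitude at latitude φ spans R cos φ, so Δλ = ΔE / (R cos φ) = 322.9 / (6378000 × 0.852740) = 5.9370e-05 rad = 12.246″.

Δλ = 12.25″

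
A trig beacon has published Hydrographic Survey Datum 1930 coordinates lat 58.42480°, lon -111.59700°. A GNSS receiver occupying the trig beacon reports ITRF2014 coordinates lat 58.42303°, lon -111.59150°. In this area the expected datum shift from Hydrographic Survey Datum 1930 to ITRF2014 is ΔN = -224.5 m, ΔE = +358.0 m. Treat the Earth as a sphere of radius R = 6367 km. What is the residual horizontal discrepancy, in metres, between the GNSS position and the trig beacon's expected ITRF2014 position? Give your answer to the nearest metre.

Observed coordinate differences: Δφ = -0.00177°, Δλ = +0.00550°.
Converting to metres (1° lat = 111125 m, cos φ = 0.523617): observed ΔN = -196.7 m, observed ΔE = 320.0 m.
Subtracting the expected shift leaves a residual of -196.7 − (-224.5) = 27.8 m north and 320.0 − (358.0) = -38.0 m east.
Residual distance = √(27.8² + (-38.0)²) = 47.1 m.

47 m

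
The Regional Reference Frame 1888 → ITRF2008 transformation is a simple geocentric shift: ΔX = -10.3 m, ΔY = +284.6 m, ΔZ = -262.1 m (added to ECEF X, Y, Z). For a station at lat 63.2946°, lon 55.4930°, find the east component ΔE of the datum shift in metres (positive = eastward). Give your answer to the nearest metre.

At φ = 63.2946°, λ = 55.4930°: sin φ = 0.893329, cos φ = 0.449403, sin λ = 0.824057, cos λ = 0.566507.
ΔE = −sin λ·ΔX + cos λ·ΔY = −(0.824057)·(-10.3) + (0.566507)·(284.6) = 169.72 m.

ΔE = 170 m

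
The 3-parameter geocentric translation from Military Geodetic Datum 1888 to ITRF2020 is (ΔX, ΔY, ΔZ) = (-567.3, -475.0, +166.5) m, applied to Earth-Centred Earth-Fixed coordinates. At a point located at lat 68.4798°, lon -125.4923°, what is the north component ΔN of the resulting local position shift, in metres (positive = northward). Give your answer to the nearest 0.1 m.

At φ = 68.4798°, λ = -125.4923°: sin φ = 0.930288, cos φ = 0.366829, sin λ = -0.814194, cos λ = -0.580594.
ΔN = −sin φ cos λ·ΔX − sin φ sin λ·ΔY + cos φ·ΔZ = −(0.930288)(-0.580594)(-567.3) − (0.930288)(-0.814194)(-475.0) + (0.366829)(166.5) = -605.11 m.

ΔN = -605.1 m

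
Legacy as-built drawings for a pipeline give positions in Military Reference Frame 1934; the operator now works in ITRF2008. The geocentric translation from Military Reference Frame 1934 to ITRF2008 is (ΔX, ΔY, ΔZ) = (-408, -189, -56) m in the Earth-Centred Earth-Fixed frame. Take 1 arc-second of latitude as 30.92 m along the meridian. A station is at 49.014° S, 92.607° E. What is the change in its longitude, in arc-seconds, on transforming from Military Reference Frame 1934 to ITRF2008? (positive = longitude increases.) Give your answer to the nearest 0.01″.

Δλ = 20.52″

sin φ = -0.754870, cos φ = 0.655875, sin λ = 0.998965, cos λ = -0.045485.
East component: ΔE = −sin λ·ΔX + cos λ·ΔY = −(0.998965)(-408) + (-0.045485)(-189) = 416.17 m.
1° of latitude spans 3600 × 30.92 = 111312 m; at latitude φ, 1° of longitude spans that × cos φ = 73006.7 m, so Δλ = 416.17 / 73006.7 × 3600 = 20.522″.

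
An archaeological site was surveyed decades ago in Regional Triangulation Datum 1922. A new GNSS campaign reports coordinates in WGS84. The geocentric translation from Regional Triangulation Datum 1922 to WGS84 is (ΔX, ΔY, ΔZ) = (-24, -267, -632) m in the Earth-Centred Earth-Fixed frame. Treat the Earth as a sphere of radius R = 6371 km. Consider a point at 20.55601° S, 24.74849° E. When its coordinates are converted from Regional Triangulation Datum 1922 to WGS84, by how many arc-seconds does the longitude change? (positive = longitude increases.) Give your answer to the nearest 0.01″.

sin φ = -0.351123, cos φ = 0.936329, sin λ = 0.418636, cos λ = 0.908154.
East component: ΔE = −sin λ·ΔX + cos λ·ΔY = −(0.418636)(-24) + (0.908154)(-267) = -232.43 m.
1° of latitude spans πR/180 = 111195 m; at latitude φ, 1° of longitude spans that × cos φ = 104115.1 m, so Δλ = -232.43 / 104115.1 × 3600 = -8.037″.

Δλ = -8.04″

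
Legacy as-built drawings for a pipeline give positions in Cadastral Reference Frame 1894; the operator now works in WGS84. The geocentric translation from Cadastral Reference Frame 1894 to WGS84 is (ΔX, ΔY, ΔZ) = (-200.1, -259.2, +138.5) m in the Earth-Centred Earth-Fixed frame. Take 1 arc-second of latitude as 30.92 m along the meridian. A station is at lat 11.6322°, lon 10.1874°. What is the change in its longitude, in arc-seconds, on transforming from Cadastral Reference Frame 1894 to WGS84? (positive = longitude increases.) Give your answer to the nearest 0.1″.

Δλ = -7.3″

sin φ = 0.201628, cos φ = 0.979462, sin λ = 0.176868, cos λ = 0.984235.
East component: ΔE = −sin λ·ΔX + cos λ·ΔY = −(0.176868)(-200.1) + (0.984235)(-259.2) = -219.72 m.
1° of latitude spans 3600 × 30.92 = 111312 m; at latitude φ, 1° of longitude spans that × cos φ = 109025.9 m, so Δλ = -219.72 / 109025.9 × 3600 = -7.255″.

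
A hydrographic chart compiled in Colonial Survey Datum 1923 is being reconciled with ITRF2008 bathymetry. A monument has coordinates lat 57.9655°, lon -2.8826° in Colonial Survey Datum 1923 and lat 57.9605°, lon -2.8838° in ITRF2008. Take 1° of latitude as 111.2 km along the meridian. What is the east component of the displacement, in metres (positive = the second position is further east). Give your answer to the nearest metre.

Δφ = 57.9605° − 57.9655° = -0.0050°; Δλ = -2.8838° − -2.8826° = -0.0012°.
ΔN = Δφ × 111200 = -556.0 m; ΔE = Δλ × 111200 × cos(57.9655°) = -0.0012 × 111200 × 0.530430 = -70.8 m.

ΔE = -71 m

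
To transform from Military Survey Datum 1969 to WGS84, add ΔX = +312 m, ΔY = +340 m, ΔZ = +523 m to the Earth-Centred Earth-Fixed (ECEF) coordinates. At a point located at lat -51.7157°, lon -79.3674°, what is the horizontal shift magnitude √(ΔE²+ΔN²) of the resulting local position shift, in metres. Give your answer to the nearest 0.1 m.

The local east axis at (φ, λ) is (−sin λ, cos λ, 0), so ΔE = −sin(-79.3674°)·312 + cos(-79.3674°)·340 = 369.38 m.
The local north axis is (−sin φ cos λ, −sin φ sin λ, cos φ), giving ΔN = 45.187 − 262.299 + 324.032 = 106.92 m.
Horizontal magnitude = √(ΔE² + ΔN²) = √(369.38² + 106.92²) = 384.54 m.

384.5 m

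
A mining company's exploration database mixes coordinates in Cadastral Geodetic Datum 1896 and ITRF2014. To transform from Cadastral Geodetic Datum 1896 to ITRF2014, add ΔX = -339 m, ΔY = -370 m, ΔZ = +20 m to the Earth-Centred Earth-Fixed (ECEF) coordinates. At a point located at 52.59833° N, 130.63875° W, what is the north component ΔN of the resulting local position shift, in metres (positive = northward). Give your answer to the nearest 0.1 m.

At φ = 52.59833°, λ = -130.63875°: sin φ = 0.794397, cos φ = 0.607399, sin λ = -0.758831, cos λ = -0.651288.
ΔN = −sin φ cos λ·ΔX − sin φ sin λ·ΔY + cos φ·ΔZ = −(0.794397)(-0.651288)(-339) − (0.794397)(-0.758831)(-370) + (0.607399)(20) = -386.28 m.

ΔN = -386.3 m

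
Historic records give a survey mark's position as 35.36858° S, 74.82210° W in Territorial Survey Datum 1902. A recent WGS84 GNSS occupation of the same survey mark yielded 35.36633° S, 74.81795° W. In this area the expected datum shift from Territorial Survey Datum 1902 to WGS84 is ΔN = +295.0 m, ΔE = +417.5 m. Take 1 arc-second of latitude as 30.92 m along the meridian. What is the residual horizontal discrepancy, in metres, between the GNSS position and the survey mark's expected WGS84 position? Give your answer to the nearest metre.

Observed coordinate differences: Δφ = +0.00225°, Δλ = +0.00415°.
Converting to metres (1° lat = 111312 m, cos φ = 0.815445): observed ΔN = 250.5 m, observed ΔE = 376.7 m.
Subtracting the expected shift leaves a residual of 250.5 − (295.0) = -44.5 m north and 376.7 − (417.5) = -40.8 m east.
Residual distance = √((-44.5)² + (-40.8)²) = 60.4 m.

60 m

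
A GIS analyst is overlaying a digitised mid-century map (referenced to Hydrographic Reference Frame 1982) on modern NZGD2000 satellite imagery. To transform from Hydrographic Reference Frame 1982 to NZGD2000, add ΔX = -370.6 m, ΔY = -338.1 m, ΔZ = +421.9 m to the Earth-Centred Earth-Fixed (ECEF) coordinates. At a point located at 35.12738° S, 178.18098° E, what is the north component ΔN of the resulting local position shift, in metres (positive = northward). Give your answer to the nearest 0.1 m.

The local north axis is (−sin φ cos λ, −sin φ sin λ, cos φ), giving ΔN = 213.134 − 6.175 + 345.061 = 552.02 m.

ΔN = 552.0 m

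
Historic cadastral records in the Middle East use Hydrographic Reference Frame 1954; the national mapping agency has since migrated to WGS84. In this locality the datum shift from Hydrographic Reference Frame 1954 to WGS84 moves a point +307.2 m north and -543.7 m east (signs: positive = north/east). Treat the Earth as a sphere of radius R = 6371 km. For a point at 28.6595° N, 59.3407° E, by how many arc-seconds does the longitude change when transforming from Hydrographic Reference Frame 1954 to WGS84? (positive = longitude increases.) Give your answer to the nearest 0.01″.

At latitude 28.6595°, cos φ = 0.877485.
One radian of longitude at latitude φ spans R cos φ, so Δλ = ΔE / (R cos φ) = -543.7 / (6371000 × 0.877485) = -9.7255e-05 rad = -20.060″.

Δλ = -20.06″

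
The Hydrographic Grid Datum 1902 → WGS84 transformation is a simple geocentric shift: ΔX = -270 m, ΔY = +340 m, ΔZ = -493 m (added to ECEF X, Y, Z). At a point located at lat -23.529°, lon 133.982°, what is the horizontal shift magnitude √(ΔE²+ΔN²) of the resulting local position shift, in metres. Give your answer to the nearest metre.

283 m

At φ = -23.529°, λ = 133.982°: sin φ = -0.399213, cos φ = 0.916858, sin λ = 0.719558, cos λ = -0.694432.
ΔE = −sin λ·ΔX + cos λ·ΔY = −(0.719558)·(-270) + (-0.694432)·(340) = -41.83 m.
ΔN = −sin φ cos λ·ΔX − sin φ sin λ·ΔY + cos φ·ΔZ = −(-0.399213)(-0.694432)(-270) − (-0.399213)(0.719558)(340) + (0.916858)(-493) = -279.49 m.
Horizontal magnitude = √(ΔE² + ΔN²) = √((-41.83)² + (-279.49)²) = 282.60 m.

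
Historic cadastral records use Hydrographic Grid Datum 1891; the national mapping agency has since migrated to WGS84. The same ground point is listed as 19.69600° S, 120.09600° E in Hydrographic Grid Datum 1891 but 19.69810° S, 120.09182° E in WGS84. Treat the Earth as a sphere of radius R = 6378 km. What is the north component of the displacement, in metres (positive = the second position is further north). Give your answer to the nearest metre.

Δφ = -19.69810° − -19.69600° = -0.00210°; Δλ = 120.09182° − 120.09600° = -0.00418°.
1° along a meridian = πR/180 = 111317 m.
ΔN = Δφ × 111317 = -233.8 m; ΔE = Δλ × 111317 × cos(-19.69600°) = -0.00418 × 111317 × 0.941494 = -438.1 m.

ΔN = -234 m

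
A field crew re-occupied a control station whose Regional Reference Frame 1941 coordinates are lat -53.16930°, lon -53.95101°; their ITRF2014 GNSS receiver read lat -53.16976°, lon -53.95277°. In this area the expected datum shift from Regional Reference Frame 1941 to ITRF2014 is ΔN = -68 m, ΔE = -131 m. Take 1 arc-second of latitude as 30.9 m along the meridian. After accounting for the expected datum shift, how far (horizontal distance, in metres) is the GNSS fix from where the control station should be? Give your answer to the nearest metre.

Observed coordinate differences: Δφ = -0.00046°, Δλ = -0.00176°.
Converting to metres (1° lat = 111240 m, cos φ = 0.599453): observed ΔN = -51.2 m, observed ΔE = -117.4 m.
Subtracting the expected shift leaves a residual of -51.2 − (-68) = 16.8 m north and -117.4 − (-131) = 13.6 m east.
Residual distance = √(16.8² + 13.6²) = 21.7 m.

22 m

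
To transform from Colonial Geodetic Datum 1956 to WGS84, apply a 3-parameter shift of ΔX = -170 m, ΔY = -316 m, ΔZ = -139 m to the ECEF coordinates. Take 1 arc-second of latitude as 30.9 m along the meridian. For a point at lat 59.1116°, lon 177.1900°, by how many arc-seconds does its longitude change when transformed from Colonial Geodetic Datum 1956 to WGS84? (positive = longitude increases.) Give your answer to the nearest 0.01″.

Δλ = 20.42″

sin φ = 0.858169, cos φ = 0.513368, sin λ = 0.049024, cos λ = -0.998798.
East component: ΔE = −sin λ·ΔX + cos λ·ΔY = −(0.049024)(-170) + (-0.998798)(-316) = 323.95 m.
1° of latitude spans 3600 × 30.90 = 111240 m; at latitude φ, 1° of longitude spans that × cos φ = 57107.0 m, so Δλ = 323.95 / 57107.0 × 3600 = 20.422″.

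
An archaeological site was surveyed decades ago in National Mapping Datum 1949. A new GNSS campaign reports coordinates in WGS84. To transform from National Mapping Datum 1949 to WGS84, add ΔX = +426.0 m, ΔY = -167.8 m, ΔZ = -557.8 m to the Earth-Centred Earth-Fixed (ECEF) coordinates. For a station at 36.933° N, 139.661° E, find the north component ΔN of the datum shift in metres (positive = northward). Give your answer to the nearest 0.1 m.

ΔN = -185.5 m

At φ = 36.933°, λ = 139.661°: sin φ = 0.600881, cos φ = 0.799339, sin λ = 0.647309, cos λ = -0.762228.
ΔN = −sin φ cos λ·ΔX − sin φ sin λ·ΔY + cos φ·ΔZ = −(0.600881)(-0.762228)(426.0) − (0.600881)(0.647309)(-167.8) + (0.799339)(-557.8) = -185.49 m.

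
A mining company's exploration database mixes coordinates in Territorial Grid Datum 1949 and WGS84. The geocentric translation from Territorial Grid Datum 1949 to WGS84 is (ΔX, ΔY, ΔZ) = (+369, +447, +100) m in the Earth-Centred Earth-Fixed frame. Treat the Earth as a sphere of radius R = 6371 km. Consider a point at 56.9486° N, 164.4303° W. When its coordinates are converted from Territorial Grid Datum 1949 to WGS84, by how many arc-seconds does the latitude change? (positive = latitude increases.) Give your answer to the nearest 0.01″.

Δφ = 14.67″

sin φ = 0.838182, cos φ = 0.545391, sin λ = -0.268410, cos λ = -0.963305.
North component: ΔN = −sin φ cos λ·ΔX − sin φ sin λ·ΔY + cos φ·ΔZ = −(0.838182)(-0.963305)(369) − (0.838182)(-0.268410)(447) + (0.545391)(100) = 453.04 m.
1° of latitude spans πR/180 = 111195 m, so Δφ = 453.04 / 111195 × 3600 = 14.668″.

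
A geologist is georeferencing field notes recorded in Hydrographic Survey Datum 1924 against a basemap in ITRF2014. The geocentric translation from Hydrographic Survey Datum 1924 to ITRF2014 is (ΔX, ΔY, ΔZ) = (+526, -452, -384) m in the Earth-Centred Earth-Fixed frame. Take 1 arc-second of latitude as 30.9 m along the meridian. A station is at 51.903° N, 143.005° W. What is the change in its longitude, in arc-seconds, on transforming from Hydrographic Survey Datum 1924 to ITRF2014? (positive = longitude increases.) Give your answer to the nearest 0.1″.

sin φ = 0.786967, cos φ = 0.616995, sin λ = -0.601745, cos λ = -0.798688.
East component: ΔE = −sin λ·ΔX + cos λ·ΔY = −(-0.601745)(526) + (-0.798688)(-452) = 677.53 m.
1° of latitude spans 3600 × 30.90 = 111240 m; at latitude φ, 1° of longitude spans that × cos φ = 68634.5 m, so Δλ = 677.53 / 68634.5 × 3600 = 35.537″.

Δλ = 35.5″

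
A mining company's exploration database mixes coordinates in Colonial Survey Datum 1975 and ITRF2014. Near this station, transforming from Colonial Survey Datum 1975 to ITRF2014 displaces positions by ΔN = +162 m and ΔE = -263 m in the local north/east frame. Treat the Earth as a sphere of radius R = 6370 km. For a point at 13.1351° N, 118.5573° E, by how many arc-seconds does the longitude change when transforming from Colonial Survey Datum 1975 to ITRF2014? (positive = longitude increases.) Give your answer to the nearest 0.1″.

At latitude 13.1351°, cos φ = 0.973837.
One radian of longitude at latitude φ spans R cos φ, so Δλ = ΔE / (R cos φ) = -263.0 / (6370000 × 0.973837) = -4.2397e-05 rad = -8.745″.

Δλ = -8.7″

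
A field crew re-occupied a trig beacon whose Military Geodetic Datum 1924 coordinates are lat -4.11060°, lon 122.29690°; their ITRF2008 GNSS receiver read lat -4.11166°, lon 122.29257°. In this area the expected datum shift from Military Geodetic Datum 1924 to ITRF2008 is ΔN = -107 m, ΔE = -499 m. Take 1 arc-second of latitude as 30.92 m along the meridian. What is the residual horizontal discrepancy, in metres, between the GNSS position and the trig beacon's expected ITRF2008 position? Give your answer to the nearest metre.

21 m

Observed coordinate differences: Δφ = -0.00106°, Δλ = -0.00433°.
Converting to metres (1° lat = 111312 m, cos φ = 0.997428): observed ΔN = -118.0 m, observed ΔE = -480.7 m.
Subtracting the expected shift leaves a residual of -118.0 − (-107) = -11.0 m north and -480.7 − (-499) = 18.3 m east.
Residual distance = √((-11.0)² + 18.3²) = 21.3 m.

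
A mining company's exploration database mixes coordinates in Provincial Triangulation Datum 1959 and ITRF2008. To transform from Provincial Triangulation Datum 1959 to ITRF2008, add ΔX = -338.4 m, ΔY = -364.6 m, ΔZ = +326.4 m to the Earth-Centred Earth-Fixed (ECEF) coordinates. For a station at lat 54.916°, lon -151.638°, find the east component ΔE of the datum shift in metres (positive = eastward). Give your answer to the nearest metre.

At φ = 54.916°, λ = -151.638°: sin φ = 0.818310, cos φ = 0.574777, sin λ = -0.475041, cos λ = -0.879964.
ΔE = −sin λ·ΔX + cos λ·ΔY = −(-0.475041)·(-338.4) + (-0.879964)·(-364.6) = 160.08 m.

ΔE = 160 m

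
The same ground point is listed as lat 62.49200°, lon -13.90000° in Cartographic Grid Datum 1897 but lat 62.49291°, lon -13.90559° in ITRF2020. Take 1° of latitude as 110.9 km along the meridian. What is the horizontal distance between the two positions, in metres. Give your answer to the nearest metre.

304 m

Δφ = 62.49291° − 62.49200° = +0.00091°; Δλ = -13.90559° − -13.90000° = -0.00559°.
ΔN = Δφ × 110900 = 100.9 m; ΔE = Δλ × 110900 × cos(62.49200°) = -0.00559 × 110900 × 0.461872 = -286.3 m.
Distance = √(ΔE² + ΔN²) = √((-286.3)² + 100.9²) = 303.6 m.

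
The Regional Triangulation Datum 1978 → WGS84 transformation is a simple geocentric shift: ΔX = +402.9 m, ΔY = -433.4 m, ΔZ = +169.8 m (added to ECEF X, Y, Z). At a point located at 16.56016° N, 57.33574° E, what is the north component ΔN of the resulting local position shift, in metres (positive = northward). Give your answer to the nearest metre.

The local north axis is (−sin φ cos λ, −sin φ sin λ, cos φ), giving ΔN = -61.978 + 103.992 + 162.757 = 204.77 m.

ΔN = 205 m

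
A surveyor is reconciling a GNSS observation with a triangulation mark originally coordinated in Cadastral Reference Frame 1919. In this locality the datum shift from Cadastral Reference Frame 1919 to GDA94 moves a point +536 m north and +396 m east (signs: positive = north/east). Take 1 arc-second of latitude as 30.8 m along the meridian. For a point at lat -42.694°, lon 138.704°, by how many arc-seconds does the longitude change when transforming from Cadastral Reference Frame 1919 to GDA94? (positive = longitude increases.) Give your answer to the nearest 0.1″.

At latitude -42.694°, cos φ = 0.734986.
1″ of longitude at this latitude = 30.80 × cos φ = 22.6376 m, so Δλ = 396.0 / 22.6376 = 17.493″.

Δλ = 17.5″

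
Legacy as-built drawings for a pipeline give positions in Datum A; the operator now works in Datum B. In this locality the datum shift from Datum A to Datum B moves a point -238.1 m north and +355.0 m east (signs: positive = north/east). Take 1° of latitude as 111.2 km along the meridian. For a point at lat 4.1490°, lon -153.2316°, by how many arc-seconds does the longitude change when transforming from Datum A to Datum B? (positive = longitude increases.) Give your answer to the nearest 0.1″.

Δλ = 11.5″

At latitude 4.1490°, cos φ = 0.997379.
1° of longitude at this latitude = 111.2 × cos φ = 110.91 km, so Δλ = 355.0 / 110908.6 = 0.0032008° = 11.523″.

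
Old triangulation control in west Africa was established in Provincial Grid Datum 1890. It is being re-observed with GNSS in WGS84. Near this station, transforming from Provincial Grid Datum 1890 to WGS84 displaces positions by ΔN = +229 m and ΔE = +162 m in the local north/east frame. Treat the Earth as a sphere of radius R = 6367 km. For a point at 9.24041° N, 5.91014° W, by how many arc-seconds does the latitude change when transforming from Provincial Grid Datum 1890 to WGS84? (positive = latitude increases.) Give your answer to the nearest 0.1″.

Δφ = 7.4″

On a sphere of radius R, 1 rad of latitude = R, so Δφ = ΔN / R = 229.0 / 6367000 = 3.5967e-05 rad = 7.419″.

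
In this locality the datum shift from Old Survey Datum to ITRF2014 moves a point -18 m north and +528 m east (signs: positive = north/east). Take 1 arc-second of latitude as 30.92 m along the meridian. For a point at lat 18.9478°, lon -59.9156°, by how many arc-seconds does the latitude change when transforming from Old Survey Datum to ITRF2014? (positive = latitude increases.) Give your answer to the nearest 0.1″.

1″ of latitude = 30.92 m, so Δφ = -18.0 / 30.92 = -0.582″.

Δφ = -0.6″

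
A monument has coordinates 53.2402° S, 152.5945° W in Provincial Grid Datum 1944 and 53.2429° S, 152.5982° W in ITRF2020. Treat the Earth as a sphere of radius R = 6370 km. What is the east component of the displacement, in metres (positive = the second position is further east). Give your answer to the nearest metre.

ΔE = -246 m

Δφ = -53.2429° − -53.2402° = -0.0027°; Δλ = -152.5982° − -152.5945° = -0.0037°.
1° along a meridian = πR/180 = 111177 m.
ΔN = Δφ × 111177 = -300.2 m; ΔE = Δλ × 111177 × cos(-53.2402°) = -0.0037 × 111177 × 0.598462 = -246.2 m.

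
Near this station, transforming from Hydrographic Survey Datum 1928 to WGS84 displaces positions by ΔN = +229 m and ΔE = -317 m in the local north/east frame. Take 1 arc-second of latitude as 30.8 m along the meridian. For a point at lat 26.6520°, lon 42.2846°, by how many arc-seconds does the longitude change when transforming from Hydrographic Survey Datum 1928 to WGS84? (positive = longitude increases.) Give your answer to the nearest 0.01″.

At latitude 26.6520°, cos φ = 0.893747.
1″ of longitude at this latitude = 30.80 × cos φ = 27.5274 m, so Δλ = -317.0 / 27.5274 = -11.516″.

Δλ = -11.52″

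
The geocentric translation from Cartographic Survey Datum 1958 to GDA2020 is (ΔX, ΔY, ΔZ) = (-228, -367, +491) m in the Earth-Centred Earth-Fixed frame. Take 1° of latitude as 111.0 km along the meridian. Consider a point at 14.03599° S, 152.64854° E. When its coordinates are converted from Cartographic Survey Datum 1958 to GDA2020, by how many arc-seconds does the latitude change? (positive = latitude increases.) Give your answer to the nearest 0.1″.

sin φ = -0.242531, cos φ = 0.970144, sin λ = 0.459447, cos λ = -0.888205.
North component: ΔN = −sin φ cos λ·ΔX − sin φ sin λ·ΔY + cos φ·ΔZ = −(-0.242531)(-0.888205)(-228) − (-0.242531)(0.459447)(-367) + (0.970144)(491) = 484.56 m.
1° of latitude spans 111000 m, so Δφ = 484.56 / 111000 × 3600 = 15.715″.

Δφ = 15.7″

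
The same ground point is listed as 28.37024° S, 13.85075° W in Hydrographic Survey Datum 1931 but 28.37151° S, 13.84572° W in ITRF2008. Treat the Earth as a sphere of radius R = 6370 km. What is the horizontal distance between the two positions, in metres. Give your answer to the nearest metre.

Δφ = -28.37151° − -28.37024° = -0.00127°; Δλ = -13.84572° − -13.85075° = +0.00503°.
1° along a meridian = πR/180 = 111177 m.
ΔN = Δφ × 111177 = -141.2 m; ΔE = Δλ × 111177 × cos(-28.37024°) = +0.00503 × 111177 × 0.879895 = 492.1 m.
Distance = √(ΔE² + ΔN²) = √(492.1² + (-141.2)²) = 511.9 m.

512 m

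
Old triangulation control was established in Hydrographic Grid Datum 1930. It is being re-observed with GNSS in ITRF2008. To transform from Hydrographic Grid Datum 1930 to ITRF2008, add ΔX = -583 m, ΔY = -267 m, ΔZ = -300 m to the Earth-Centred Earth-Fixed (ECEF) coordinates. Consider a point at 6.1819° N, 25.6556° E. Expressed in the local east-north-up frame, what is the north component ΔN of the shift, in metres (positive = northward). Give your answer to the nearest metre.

The local north axis is (−sin φ cos λ, −sin φ sin λ, cos φ), giving ΔN = 56.591 + 12.448 − 298.256 = -229.22 m.

ΔN = -229 m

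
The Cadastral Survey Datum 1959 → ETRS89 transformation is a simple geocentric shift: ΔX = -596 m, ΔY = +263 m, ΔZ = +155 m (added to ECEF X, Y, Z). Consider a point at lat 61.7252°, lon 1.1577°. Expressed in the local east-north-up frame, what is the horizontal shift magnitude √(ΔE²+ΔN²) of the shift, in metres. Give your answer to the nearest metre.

654 m

At φ = 61.7252°, λ = 1.1577°: sin φ = 0.880686, cos φ = 0.473701, sin λ = 0.020204, cos λ = 0.999796.
ΔE = −sin λ·ΔX + cos λ·ΔY = −(0.020204)·(-596) + (0.999796)·(263) = 274.99 m.
ΔN = −sin φ cos λ·ΔX − sin φ sin λ·ΔY + cos φ·ΔZ = −(0.880686)(0.999796)(-596) − (0.880686)(0.020204)(263) + (0.473701)(155) = 593.53 m.
Horizontal magnitude = √(ΔE² + ΔN²) = √(274.99² + 593.53²) = 654.13 m.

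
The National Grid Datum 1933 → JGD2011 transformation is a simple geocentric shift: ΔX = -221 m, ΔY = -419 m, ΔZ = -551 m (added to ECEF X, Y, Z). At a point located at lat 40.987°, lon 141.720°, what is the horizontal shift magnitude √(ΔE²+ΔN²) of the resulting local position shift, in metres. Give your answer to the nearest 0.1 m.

At φ = 40.987°, λ = 141.720°: sin φ = 0.655888, cos φ = 0.754858, sin λ = 0.619505, cos λ = -0.784993.
ΔE = −sin λ·ΔX + cos λ·ΔY = −(0.619505)·(-221) + (-0.784993)·(-419) = 465.82 m.
ΔN = −sin φ cos λ·ΔX − sin φ sin λ·ΔY + cos φ·ΔZ = −(0.655888)(-0.784993)(-221) − (0.655888)(0.619505)(-419) + (0.754858)(-551) = -359.46 m.
Horizontal magnitude = √(ΔE² + ΔN²) = √(465.82² + (-359.46)²) = 588.39 m.

588.4 m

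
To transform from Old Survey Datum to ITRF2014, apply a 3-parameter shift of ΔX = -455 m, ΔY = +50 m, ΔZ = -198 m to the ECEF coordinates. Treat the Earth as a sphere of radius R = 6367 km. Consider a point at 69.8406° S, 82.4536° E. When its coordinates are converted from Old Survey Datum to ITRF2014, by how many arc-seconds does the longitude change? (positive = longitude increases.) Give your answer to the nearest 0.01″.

sin φ = -0.938737, cos φ = 0.344633, sin λ = 0.991339, cos λ = 0.131329.
East component: ΔE = −sin λ·ΔX + cos λ·ΔY = −(0.991339)(-455) + (0.131329)(50) = 457.63 m.
1° of latitude spans πR/180 = 111125 m; at latitude φ, 1° of longitude spans that × cos φ = 38297.4 m, so Δλ = 457.63 / 38297.4 × 3600 = 43.017″.

Δλ = 43.02″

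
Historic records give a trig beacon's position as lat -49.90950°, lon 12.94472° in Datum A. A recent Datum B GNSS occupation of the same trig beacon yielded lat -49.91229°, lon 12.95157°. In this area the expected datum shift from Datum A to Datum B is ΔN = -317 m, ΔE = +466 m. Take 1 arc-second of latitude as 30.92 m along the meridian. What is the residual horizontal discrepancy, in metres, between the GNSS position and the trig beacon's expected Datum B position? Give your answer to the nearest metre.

26 m

Observed coordinate differences: Δφ = -0.00279°, Δλ = +0.00685°.
Converting to metres (1° lat = 111312 m, cos φ = 0.643997): observed ΔN = -310.6 m, observed ΔE = 491.0 m.
Subtracting the expected shift leaves a residual of -310.6 − (-317) = 6.4 m north and 491.0 − (466) = 25.0 m east.
Residual distance = √(6.4² + 25.0²) = 25.9 m.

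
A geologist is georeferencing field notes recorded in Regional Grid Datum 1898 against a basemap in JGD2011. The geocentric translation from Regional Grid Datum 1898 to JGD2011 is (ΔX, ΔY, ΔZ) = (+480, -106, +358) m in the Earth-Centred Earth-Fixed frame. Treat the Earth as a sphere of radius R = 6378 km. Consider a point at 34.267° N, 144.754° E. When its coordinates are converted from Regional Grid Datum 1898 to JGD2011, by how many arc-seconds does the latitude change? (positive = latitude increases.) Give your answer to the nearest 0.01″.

Δφ = 17.82″

sin φ = 0.563050, cos φ = 0.826423, sin λ = 0.577088, cos λ = -0.816682.
North component: ΔN = −sin φ cos λ·ΔX − sin φ sin λ·ΔY + cos φ·ΔZ = −(0.563050)(-0.816682)(480) − (0.563050)(0.577088)(-106) + (0.826423)(358) = 551.02 m.
1° of latitude spans πR/180 = 111317 m, so Δφ = 551.02 / 111317 × 3600 = 17.820″.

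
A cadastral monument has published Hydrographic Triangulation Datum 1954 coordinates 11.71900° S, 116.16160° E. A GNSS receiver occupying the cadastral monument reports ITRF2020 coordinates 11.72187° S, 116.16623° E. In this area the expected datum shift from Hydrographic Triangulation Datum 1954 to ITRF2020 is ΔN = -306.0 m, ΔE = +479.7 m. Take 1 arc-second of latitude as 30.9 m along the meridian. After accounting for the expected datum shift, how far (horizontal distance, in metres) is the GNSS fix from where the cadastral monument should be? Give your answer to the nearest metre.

Observed coordinate differences: Δφ = -0.00287°, Δλ = +0.00463°.
Converting to metres (1° lat = 111240 m, cos φ = 0.979156): observed ΔN = -319.3 m, observed ΔE = 504.3 m.
Subtracting the expected shift leaves a residual of -319.3 − (-306.0) = -13.3 m north and 504.3 − (479.7) = 24.6 m east.
Residual distance = √((-13.3)² + 24.6²) = 28.0 m.

28 m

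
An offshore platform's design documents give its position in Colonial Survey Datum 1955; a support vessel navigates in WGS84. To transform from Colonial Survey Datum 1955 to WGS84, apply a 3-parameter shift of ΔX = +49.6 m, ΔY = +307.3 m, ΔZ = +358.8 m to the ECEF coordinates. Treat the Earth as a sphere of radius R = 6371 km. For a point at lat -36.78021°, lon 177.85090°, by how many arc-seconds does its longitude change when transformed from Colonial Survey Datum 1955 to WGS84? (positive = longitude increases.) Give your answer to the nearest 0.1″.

sin φ = -0.598747, cos φ = 0.800938, sin λ = 0.037500, cos λ = -0.999297.
East component: ΔE = −sin λ·ΔX + cos λ·ΔY = −(0.037500)(49.6) + (-0.999297)(307.3) = -308.94 m.
1° of latitude spans πR/180 = 111195 m; at latitude φ, 1° of longitude spans that × cos φ = 89060.3 m, so Δλ = -308.94 / 89060.3 × 3600 = -12.488″.

Δλ = -12.5″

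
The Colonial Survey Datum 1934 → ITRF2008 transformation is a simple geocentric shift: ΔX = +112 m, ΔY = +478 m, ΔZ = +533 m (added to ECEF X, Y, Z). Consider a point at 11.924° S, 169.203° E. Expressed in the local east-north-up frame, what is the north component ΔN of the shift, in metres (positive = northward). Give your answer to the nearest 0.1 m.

ΔN = 517.3 m

At φ = -11.924°, λ = 169.203°: sin φ = -0.206614, cos φ = 0.978423, sin λ = 0.187330, cos λ = -0.982297.
ΔN = −sin φ cos λ·ΔX − sin φ sin λ·ΔY + cos φ·ΔZ = −(-0.206614)(-0.982297)(112) − (-0.206614)(0.187330)(478) + (0.978423)(533) = 517.27 m.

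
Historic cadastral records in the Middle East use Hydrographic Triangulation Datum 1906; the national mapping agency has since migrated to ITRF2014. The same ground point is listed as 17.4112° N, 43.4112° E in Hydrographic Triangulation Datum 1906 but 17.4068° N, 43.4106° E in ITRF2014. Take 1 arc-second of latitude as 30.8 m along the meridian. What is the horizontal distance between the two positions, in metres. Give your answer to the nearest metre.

Δφ = 17.4068° − 17.4112° = -0.0044°; Δλ = 43.4106° − 43.4112° = -0.0006°.
1° of latitude = 3600 × 30.80 = 110880 m.
ΔN = Δφ × 110880 = -487.9 m; ΔE = Δλ × 110880 × cos(17.4112°) = -0.0006 × 110880 × 0.954182 = -63.5 m.
Distance = √(ΔE² + ΔN²) = √((-63.5)² + (-487.9)²) = 492.0 m.

492 m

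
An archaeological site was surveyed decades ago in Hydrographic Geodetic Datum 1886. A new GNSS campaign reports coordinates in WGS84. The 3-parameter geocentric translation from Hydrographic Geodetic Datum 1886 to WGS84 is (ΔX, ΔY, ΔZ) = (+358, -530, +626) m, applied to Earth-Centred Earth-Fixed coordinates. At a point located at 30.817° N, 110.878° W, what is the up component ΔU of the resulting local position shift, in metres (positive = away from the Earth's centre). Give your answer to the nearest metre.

ΔU = 636 m

At φ = 30.817°, λ = -110.878°: sin φ = 0.512298, cos φ = 0.858808, sin λ = -0.934341, cos λ = -0.356379.
ΔU = cos φ cos λ·ΔX + cos φ sin λ·ΔY + sin φ·ΔZ = (0.858808)(-0.356379)(358) + (0.858808)(-0.934341)(-530) + (0.512298)(626) = 636.41 m.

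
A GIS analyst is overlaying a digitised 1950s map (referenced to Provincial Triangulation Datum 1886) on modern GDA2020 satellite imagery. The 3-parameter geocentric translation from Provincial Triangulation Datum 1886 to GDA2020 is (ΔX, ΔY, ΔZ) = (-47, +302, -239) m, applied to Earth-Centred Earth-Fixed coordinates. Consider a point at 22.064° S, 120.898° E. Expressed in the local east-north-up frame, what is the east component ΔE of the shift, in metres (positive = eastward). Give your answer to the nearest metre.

At φ = -22.064°, λ = 120.898°: sin φ = -0.375642, cos φ = 0.926765, sin λ = 0.858083, cos λ = -0.513511.
ΔE = −sin λ·ΔX + cos λ·ΔY = −(0.858083)·(-47) + (-0.513511)·(302) = -114.75 m.

ΔE = -115 m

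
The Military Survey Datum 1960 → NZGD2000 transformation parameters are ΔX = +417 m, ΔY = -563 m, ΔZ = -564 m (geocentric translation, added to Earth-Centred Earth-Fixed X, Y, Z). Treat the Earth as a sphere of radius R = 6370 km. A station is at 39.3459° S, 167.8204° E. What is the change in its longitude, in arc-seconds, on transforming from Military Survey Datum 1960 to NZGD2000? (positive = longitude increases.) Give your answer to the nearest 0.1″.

sin φ = -0.634001, cos φ = 0.773333, sin λ = 0.210977, cos λ = -0.977491.
East component: ΔE = −sin λ·ΔX + cos λ·ΔY = −(0.210977)(417) + (-0.977491)(-563) = 462.35 m.
1° of latitude spans πR/180 = 111177 m; at latitude φ, 1° of longitude spans that × cos φ = 85977.2 m, so Δλ = 462.35 / 85977.2 × 3600 = 19.359″.

Δλ = 19.4″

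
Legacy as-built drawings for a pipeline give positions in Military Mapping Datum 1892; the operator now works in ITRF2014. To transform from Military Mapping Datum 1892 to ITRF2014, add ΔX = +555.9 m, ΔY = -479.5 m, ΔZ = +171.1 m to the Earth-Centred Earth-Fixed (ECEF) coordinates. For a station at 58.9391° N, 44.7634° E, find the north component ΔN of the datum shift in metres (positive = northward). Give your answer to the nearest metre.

At φ = 58.9391°, λ = 44.7634°: sin φ = 0.856619, cos φ = 0.515949, sin λ = 0.704181, cos λ = 0.710021.
ΔN = −sin φ cos λ·ΔX − sin φ sin λ·ΔY + cos φ·ΔZ = −(0.856619)(0.710021)(555.9) − (0.856619)(0.704181)(-479.5) + (0.515949)(171.1) = 39.41 m.

ΔN = 39 m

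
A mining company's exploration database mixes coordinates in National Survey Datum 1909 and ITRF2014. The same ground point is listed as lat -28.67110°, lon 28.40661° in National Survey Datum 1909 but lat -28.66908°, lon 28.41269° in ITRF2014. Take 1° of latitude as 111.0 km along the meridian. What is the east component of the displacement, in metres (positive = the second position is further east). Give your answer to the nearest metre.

Δφ = -28.66908° − -28.67110° = +0.00202°; Δλ = 28.41269° − 28.40661° = +0.00608°.
ΔN = Δφ × 111000 = 224.2 m; ΔE = Δλ × 111000 × cos(-28.67110°) = +0.00608 × 111000 × 0.877388 = 592.1 m.

ΔE = 592 m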